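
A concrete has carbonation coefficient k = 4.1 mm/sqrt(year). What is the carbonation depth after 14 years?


depth = k * sqrt(t)
= 4.1 * sqrt(14)
= 15.34 mm

15.34


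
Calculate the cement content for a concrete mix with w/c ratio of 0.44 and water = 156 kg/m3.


Cement = water / (w/c)
= 156 / 0.44
= 354.5 kg/m3

354.5


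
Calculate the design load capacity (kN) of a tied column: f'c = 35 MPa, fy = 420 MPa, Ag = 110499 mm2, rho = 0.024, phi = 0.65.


Ast = rho * Ag = 0.024 * 110499 = 2651.976 mm2
phi*Pn = 0.65 * 0.80 * (0.85 * 35 * (110499 - 2651.976) + 420 * 2651.976) / 1000
= 2247.59 kN

2247.59


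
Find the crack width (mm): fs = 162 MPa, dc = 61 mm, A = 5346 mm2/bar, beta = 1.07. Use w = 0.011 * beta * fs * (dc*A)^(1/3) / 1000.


w = 0.011 * beta * fs * (dc * A)^(1/3) / 1000
= 0.011 * 1.07 * 162 * (61 * 5346)^(1/3) / 1000
= 0.131 mm

0.131


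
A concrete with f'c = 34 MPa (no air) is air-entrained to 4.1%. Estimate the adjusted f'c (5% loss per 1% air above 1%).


Strength loss = (4.1 - 1) * 5 = 15.5%
f'c = 34 * (1 - 15.5/100)
= 28.73 MPa

28.73


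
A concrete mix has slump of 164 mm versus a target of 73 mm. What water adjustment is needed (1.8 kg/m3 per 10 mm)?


Difference = 73 - 164 = -91 mm
Water adjustment = -91 * 1.8 / 10 = -16.4 kg/m3

-16.4


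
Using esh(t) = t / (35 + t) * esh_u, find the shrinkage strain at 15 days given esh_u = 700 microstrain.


esh(15) = 15 / (35 + 15) * 700
= 15 / 50 * 700
= 210.0 microstrain

210.0


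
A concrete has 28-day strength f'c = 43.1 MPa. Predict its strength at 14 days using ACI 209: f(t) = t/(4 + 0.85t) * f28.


f(14) = 14 / (4 + 0.85 * 14) * 43.1
= 14 / 15.9 * 43.1
= 37.95 MPa

37.95


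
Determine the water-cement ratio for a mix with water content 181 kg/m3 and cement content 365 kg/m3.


w/c = water / cement
w/c = 181 / 365 = 0.496

0.496


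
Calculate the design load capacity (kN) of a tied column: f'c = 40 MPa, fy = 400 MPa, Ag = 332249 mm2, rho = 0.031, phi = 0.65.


Ast = rho * Ag = 0.031 * 332249 = 10299.719 mm2
phi*Pn = 0.65 * 0.80 * (0.85 * 40 * (332249 - 10299.719) + 400 * 10299.719) / 1000
= 7834.4 kN

7834.4


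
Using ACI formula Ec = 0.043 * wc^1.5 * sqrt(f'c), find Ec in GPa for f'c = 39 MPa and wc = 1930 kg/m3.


Ec = 0.043 * 1930^1.5 * sqrt(39) / 1000
= 22.77 GPa

22.77


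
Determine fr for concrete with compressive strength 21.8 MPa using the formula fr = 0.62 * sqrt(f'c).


fr = 0.62 * sqrt(21.8)
= 2.895 MPa

2.895


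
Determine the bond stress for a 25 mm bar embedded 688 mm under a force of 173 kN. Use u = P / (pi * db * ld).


u = P / (pi * db * ld)
= 173 * 1000 / (pi * 25 * 688)
= 3.202 MPa

3.202


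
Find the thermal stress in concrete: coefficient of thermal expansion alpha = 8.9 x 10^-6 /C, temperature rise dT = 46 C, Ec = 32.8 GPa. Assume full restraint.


sigma = alpha * dT * Ec
= 8.9e-6 * 46 * 32.8 * 1000
= 13.428 MPa

13.428


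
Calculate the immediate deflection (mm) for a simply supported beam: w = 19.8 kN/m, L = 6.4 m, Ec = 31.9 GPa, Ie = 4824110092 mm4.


Convert: L = 6.4 m = 6400 mm, Ec = 31.9 GPa = 31900 MPa
delta = 5 * 19.8 * 6400^4 / (384 * 31900 * 4824110092)
= 2.81 mm

2.81


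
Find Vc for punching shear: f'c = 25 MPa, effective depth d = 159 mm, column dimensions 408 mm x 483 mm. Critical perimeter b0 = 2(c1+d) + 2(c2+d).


b0 = 2*(408 + 159) + 2*(483 + 159) = 2418 mm
Vc = 0.33 * sqrt(25) * 2418 * 159 / 1000
= 634.36 kN

634.36


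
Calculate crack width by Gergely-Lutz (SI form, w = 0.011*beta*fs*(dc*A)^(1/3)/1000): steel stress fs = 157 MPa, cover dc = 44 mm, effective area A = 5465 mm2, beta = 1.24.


w = 0.011 * beta * fs * (dc * A)^(1/3) / 1000
= 0.011 * 1.24 * 157 * (44 * 5465)^(1/3) / 1000
= 0.133 mm

0.133


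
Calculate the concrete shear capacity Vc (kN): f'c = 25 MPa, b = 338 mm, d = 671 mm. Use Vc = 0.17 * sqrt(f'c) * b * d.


Vc = 0.17 * sqrt(25) * 338 * 671 / 1000
= 192.78 kN

192.78


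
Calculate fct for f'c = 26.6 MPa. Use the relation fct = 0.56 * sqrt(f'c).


fct = 0.56 * sqrt(26.6)
= 0.56 * 5.158
= 2.888 MPa

2.888


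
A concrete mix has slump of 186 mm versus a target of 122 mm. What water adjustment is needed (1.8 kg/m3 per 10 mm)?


Difference = 122 - 186 = -64 mm
Water adjustment = -64 * 1.8 / 10 = -11.5 kg/m3

-11.5


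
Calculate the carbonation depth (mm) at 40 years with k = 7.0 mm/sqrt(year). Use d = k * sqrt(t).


depth = k * sqrt(t)
= 7.0 * sqrt(40)
= 44.27 mm

44.27


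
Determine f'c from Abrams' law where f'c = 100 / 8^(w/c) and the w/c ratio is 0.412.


f'c = 100 / 8^0.412
= 100 / 2.355
= 42.45 MPa

42.45


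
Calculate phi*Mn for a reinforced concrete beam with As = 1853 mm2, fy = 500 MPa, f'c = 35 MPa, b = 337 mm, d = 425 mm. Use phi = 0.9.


a = As * fy / (0.85 * f'c * b)
= 1853 * 500 / (0.85 * 35 * 337)
= 92.412 mm
Mn = As * fy * (d - a/2) / 10^6
= 350.9526 kN-m
phi*Mn = 0.9 * 350.9526 = 315.86 kN-m

315.86


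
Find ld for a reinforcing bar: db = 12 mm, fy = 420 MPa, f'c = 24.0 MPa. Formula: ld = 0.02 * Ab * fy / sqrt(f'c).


Ab = pi * 12^2 / 4 = 113.097 mm2
ld = 0.02 * 113.097 * 420 / sqrt(24.0)
= 193.9 mm

193.9


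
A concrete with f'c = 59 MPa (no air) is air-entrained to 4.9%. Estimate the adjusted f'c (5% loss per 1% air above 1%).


Strength loss = (4.9 - 1) * 5 = 19.5%
f'c = 59 * (1 - 19.5/100)
= 47.49 MPa

47.49


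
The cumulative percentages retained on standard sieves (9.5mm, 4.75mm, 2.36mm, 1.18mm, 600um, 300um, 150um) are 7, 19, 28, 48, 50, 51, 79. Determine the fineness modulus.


FM = sum(cumulative % retained) / 100
= 282 / 100
= 2.82

2.82


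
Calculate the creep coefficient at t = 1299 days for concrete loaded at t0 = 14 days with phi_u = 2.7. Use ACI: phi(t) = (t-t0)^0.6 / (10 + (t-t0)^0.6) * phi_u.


dt = 1299 - 14 = 1285
phi = 1285^0.6 / (10 + 1285^0.6) * 2.7
= 2.376

2.376


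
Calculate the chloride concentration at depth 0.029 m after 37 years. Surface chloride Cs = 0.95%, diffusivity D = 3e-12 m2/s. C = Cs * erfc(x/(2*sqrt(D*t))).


t_seconds = 37 * 365.25 * 24 * 3600 = 1167631200.0 s
arg = 0.029 / (2 * sqrt(3e-12 * 1167631200.0))
= 0.245
erfc(0.245) = 0.729
C = 0.95 * 0.729 = 0.6925%

0.6925


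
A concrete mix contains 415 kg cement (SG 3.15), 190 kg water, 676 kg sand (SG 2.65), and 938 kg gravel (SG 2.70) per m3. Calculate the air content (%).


Vol cement = 415 / (3.15 * 1000) = 0.131746 m3
Vol water = 190 / 1000 = 0.19 m3
Vol sand = 676 / (2.65 * 1000) = 0.255094 m3
Vol gravel = 938 / (2.70 * 1000) = 0.347407 m3
Total solid + water volume = 0.924248 m3
Air = (1 - 0.924248) * 100 = 7.58%

7.58


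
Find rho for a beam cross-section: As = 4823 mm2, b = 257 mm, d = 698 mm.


rho = As / (b * d)
= 4823 / (257 * 698)
= 0.0269

0.0269


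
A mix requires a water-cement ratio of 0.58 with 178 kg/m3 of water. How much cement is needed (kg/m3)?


Cement = water / (w/c)
= 178 / 0.58
= 306.9 kg/m3

306.9


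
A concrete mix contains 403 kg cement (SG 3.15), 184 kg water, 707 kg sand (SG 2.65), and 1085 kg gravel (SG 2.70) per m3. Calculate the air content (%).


Vol cement = 403 / (3.15 * 1000) = 0.127937 m3
Vol water = 184 / 1000 = 0.184 m3
Vol sand = 707 / (2.65 * 1000) = 0.266792 m3
Vol gravel = 1085 / (2.70 * 1000) = 0.401852 m3
Total solid + water volume = 0.980581 m3
Air = (1 - 0.980581) * 100 = 1.94%

1.94


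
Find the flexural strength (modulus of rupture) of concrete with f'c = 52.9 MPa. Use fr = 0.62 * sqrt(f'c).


fr = 0.62 * sqrt(52.9)
= 4.509 MPa

4.509


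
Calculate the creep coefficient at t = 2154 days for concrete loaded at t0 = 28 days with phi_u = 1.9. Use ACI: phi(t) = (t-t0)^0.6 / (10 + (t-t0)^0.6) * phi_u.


dt = 2154 - 28 = 2126
phi = 2126^0.6 / (10 + 2126^0.6) * 1.9
= 1.726

1.726


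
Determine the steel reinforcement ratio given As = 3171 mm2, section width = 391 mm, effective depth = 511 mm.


rho = As / (b * d)
= 3171 / (391 * 511)
= 0.0159

0.0159


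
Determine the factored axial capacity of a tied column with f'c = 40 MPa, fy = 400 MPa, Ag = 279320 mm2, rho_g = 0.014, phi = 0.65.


Ast = rho * Ag = 0.014 * 279320 = 3910.48 mm2
phi*Pn = 0.65 * 0.80 * (0.85 * 40 * (279320 - 3910.48) + 400 * 3910.48) / 1000
= 5682.62 kN

5682.62


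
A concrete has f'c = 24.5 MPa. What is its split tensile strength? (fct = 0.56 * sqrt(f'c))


fct = 0.56 * sqrt(24.5)
= 0.56 * 4.95
= 2.772 MPa

2.772


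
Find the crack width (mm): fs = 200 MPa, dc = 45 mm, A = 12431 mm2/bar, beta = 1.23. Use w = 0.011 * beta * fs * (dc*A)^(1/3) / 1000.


w = 0.011 * beta * fs * (dc * A)^(1/3) / 1000
= 0.011 * 1.23 * 200 * (45 * 12431)^(1/3) / 1000
= 0.223 mm

0.223


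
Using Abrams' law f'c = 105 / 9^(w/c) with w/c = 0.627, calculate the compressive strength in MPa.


f'c = 105 / 9^0.627
= 105 / 3.966
= 26.48 MPa

26.48


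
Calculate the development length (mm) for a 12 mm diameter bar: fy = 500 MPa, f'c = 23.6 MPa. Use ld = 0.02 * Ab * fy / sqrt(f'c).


Ab = pi * 12^2 / 4 = 113.097 mm2
ld = 0.02 * 113.097 * 500 / sqrt(23.6)
= 232.8 mm

232.8


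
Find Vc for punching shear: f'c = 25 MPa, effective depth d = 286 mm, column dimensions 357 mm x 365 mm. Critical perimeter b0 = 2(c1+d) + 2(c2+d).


b0 = 2*(357 + 286) + 2*(365 + 286) = 2588 mm
Vc = 0.33 * sqrt(25) * 2588 * 286 / 1000
= 1221.28 kN

1221.28


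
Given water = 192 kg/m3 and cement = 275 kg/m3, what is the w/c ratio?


w/c = water / cement
w/c = 192 / 275 = 0.698

0.698


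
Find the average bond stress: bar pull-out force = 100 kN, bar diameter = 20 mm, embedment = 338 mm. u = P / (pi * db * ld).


u = P / (pi * db * ld)
= 100 * 1000 / (pi * 20 * 338)
= 4.709 MPa

4.709


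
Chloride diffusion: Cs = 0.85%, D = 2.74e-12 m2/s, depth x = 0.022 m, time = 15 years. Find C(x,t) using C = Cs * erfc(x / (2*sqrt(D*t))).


t_seconds = 15 * 365.25 * 24 * 3600 = 473364000.0 s
arg = 0.022 / (2 * sqrt(2.74e-12 * 473364000.0))
= 0.3054
erfc(0.3054) = 0.6658
C = 0.85 * 0.6658 = 0.5659%

0.5659


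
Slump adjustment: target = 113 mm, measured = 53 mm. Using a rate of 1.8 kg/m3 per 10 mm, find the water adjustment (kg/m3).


Difference = 113 - 53 = 60 mm
Water adjustment = 60 * 1.8 / 10 = 10.8 kg/m3

10.8


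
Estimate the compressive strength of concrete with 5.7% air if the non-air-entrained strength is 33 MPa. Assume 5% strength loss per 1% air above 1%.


Strength loss = (5.7 - 1) * 5 = 23.5%
f'c = 33 * (1 - 23.5/100)
= 25.25 MPa

25.25


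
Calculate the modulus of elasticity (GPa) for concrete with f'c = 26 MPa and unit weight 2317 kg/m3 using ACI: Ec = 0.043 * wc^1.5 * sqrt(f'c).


Ec = 0.043 * 2317^1.5 * sqrt(26) / 1000
= 24.45 GPa

24.45


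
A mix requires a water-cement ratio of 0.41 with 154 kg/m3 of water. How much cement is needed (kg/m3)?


Cement = water / (w/c)
= 154 / 0.41
= 375.6 kg/m3

375.6


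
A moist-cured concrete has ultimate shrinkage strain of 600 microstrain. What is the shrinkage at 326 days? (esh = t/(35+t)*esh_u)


esh(326) = 326 / (35 + 326) * 600
= 326 / 361 * 600
= 541.8 microstrain

541.8


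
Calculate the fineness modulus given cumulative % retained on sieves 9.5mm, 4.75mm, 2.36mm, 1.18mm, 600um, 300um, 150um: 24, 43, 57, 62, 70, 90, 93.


FM = sum(cumulative % retained) / 100
= 439 / 100
= 4.39

4.39


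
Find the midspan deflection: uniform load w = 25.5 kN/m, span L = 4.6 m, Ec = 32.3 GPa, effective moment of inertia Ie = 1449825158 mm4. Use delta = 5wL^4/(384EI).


Convert: L = 4.6 m = 4600 mm, Ec = 32.3 GPa = 32300 MPa
delta = 5 * 25.5 * 4600^4 / (384 * 32300 * 1449825158)
= 3.17 mm

3.17


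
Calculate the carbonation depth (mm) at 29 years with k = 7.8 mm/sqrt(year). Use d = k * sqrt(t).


depth = k * sqrt(t)
= 7.8 * sqrt(29)
= 42.0 mm

42.0


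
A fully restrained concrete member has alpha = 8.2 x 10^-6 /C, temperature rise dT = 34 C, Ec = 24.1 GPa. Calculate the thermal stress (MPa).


sigma = alpha * dT * Ec
= 8.2e-6 * 34 * 24.1 * 1000
= 6.719 MPa

6.719


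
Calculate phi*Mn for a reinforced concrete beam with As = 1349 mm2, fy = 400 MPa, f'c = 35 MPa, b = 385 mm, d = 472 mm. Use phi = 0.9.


a = As * fy / (0.85 * f'c * b)
= 1349 * 400 / (0.85 * 35 * 385)
= 47.1112 mm
Mn = As * fy * (d - a/2) / 10^6
= 241.9806 kN-m
phi*Mn = 0.9 * 241.9806 = 217.78 kN-m

217.78


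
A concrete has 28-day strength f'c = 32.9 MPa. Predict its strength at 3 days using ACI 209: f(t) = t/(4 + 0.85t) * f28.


f(3) = 3 / (4 + 0.85 * 3) * 32.9
= 3 / 6.55 * 32.9
= 15.07 MPa

15.07


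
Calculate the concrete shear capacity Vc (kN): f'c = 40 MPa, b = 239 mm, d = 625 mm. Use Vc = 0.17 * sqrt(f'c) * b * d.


Vc = 0.17 * sqrt(40) * 239 * 625 / 1000
= 160.6 kN

160.6


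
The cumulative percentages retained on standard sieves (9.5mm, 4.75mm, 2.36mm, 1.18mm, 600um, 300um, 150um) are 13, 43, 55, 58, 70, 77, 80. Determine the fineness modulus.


FM = sum(cumulative % retained) / 100
= 396 / 100
= 3.96

3.96


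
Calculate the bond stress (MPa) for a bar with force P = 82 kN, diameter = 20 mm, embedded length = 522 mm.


u = P / (pi * db * ld)
= 82 * 1000 / (pi * 20 * 522)
= 2.5 MPa

2.5


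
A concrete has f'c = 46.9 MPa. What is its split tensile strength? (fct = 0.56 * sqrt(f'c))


fct = 0.56 * sqrt(46.9)
= 0.56 * 6.848
= 3.835 MPa

3.835


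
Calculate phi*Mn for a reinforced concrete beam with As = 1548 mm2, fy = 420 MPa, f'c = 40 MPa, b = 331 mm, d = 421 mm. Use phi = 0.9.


a = As * fy / (0.85 * f'c * b)
= 1548 * 420 / (0.85 * 40 * 331)
= 57.7715 mm
Mn = As * fy * (d - a/2) / 10^6
= 254.937 kN-m
phi*Mn = 0.9 * 254.937 = 229.44 kN-m

229.44


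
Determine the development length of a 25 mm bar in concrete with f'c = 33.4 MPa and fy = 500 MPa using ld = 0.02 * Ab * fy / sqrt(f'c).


Ab = pi * 25^2 / 4 = 490.874 mm2
ld = 0.02 * 490.874 * 500 / sqrt(33.4)
= 849.4 mm

849.4


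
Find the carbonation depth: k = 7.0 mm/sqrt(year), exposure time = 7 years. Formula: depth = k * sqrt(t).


depth = k * sqrt(t)
= 7.0 * sqrt(7)
= 18.52 mm

18.52


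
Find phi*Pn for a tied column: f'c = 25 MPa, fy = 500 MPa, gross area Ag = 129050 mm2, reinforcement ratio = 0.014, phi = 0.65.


Ast = rho * Ag = 0.014 * 129050 = 1806.7 mm2
phi*Pn = 0.65 * 0.80 * (0.85 * 25 * (129050 - 1806.7) + 500 * 1806.7) / 1000
= 1875.78 kN

1875.78


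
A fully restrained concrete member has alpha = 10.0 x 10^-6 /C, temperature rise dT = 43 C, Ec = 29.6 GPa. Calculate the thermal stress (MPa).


sigma = alpha * dT * Ec
= 10.0e-6 * 43 * 29.6 * 1000
= 12.728 MPa

12.728


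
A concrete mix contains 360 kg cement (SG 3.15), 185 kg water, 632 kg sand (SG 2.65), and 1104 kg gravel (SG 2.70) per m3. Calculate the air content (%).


Vol cement = 360 / (3.15 * 1000) = 0.114286 m3
Vol water = 185 / 1000 = 0.185 m3
Vol sand = 632 / (2.65 * 1000) = 0.238491 m3
Vol gravel = 1104 / (2.70 * 1000) = 0.408889 m3
Total solid + water volume = 0.946665 m3
Air = (1 - 0.946665) * 100 = 5.33%

5.33


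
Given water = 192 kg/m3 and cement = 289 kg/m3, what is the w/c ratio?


w/c = water / cement
w/c = 192 / 289 = 0.664

0.664


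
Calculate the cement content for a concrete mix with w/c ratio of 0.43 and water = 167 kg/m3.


Cement = water / (w/c)
= 167 / 0.43
= 388.4 kg/m3

388.4


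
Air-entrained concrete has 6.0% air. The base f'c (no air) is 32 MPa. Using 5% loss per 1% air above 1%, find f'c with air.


Strength loss = (6.0 - 1) * 5 = 25.0%
f'c = 32 * (1 - 25.0/100)
= 24.0 MPa

24.0


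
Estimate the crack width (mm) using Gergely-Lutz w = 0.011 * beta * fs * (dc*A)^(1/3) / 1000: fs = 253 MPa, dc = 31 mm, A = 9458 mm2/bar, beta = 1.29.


w = 0.011 * beta * fs * (dc * A)^(1/3) / 1000
= 0.011 * 1.29 * 253 * (31 * 9458)^(1/3) / 1000
= 0.239 mm

0.239


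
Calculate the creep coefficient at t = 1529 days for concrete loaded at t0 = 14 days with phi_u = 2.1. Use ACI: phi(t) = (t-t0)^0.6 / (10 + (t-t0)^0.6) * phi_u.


dt = 1529 - 14 = 1515
phi = 1515^0.6 / (10 + 1515^0.6) * 2.1
= 1.869

1.869


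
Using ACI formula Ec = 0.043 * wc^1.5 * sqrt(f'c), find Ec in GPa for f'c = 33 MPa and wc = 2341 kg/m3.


Ec = 0.043 * 2341^1.5 * sqrt(33) / 1000
= 27.98 GPa

27.98


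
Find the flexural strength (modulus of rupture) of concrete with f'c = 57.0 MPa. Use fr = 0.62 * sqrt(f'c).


fr = 0.62 * sqrt(57.0)
= 4.681 MPa

4.681


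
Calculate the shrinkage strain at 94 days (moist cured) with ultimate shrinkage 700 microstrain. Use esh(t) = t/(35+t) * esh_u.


esh(94) = 94 / (35 + 94) * 700
= 94 / 129 * 700
= 510.1 microstrain

510.1


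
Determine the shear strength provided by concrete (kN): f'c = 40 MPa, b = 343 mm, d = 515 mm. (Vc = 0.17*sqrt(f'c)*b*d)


Vc = 0.17 * sqrt(40) * 343 * 515 / 1000
= 189.92 kN

189.92


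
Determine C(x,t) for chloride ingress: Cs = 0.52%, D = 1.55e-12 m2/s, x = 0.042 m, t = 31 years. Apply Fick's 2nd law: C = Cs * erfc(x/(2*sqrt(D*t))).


t_seconds = 31 * 365.25 * 24 * 3600 = 978285600.0 s
arg = 0.042 / (2 * sqrt(1.55e-12 * 978285600.0))
= 0.5393
erfc(0.5393) = 0.4457
C = 0.52 * 0.4457 = 0.2317%

0.2317


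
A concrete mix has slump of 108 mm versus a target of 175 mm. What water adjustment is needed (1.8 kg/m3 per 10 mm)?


Difference = 175 - 108 = 67 mm
Water adjustment = 67 * 1.8 / 10 = 12.1 kg/m3

12.1


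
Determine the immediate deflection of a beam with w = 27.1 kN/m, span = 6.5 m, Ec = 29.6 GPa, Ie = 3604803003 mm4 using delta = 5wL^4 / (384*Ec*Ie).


Convert: L = 6.5 m = 6500 mm, Ec = 29.6 GPa = 29600 MPa
delta = 5 * 27.1 * 6500^4 / (384 * 29600 * 3604803003)
= 5.9 mm

5.9


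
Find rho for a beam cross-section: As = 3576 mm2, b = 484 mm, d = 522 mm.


rho = As / (b * d)
= 3576 / (484 * 522)
= 0.0142

0.0142


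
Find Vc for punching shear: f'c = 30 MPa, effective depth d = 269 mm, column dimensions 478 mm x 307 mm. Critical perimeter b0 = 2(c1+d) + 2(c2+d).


b0 = 2*(478 + 269) + 2*(307 + 269) = 2646 mm
Vc = 0.33 * sqrt(30) * 2646 * 269 / 1000
= 1286.52 kN

1286.52


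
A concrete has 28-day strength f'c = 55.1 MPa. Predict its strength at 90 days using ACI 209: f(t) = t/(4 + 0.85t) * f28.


f(90) = 90 / (4 + 0.85 * 90) * 55.1
= 90 / 80.5 * 55.1
= 61.6 MPa

61.6


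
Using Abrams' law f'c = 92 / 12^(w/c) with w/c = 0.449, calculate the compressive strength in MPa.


f'c = 92 / 12^0.449
= 92 / 3.052
= 30.15 MPa

30.15


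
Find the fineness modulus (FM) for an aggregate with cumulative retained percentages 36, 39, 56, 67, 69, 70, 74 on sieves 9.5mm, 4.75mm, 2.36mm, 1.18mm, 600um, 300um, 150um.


FM = sum(cumulative % retained) / 100
= 411 / 100
= 4.11

4.11


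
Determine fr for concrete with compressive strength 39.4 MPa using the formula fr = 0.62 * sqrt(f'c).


fr = 0.62 * sqrt(39.4)
= 3.892 MPa

3.892


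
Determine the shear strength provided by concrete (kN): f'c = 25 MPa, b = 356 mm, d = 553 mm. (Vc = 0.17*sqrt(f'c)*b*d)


Vc = 0.17 * sqrt(25) * 356 * 553 / 1000
= 167.34 kN

167.34


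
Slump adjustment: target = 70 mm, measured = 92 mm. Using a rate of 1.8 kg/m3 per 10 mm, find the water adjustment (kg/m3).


Difference = 70 - 92 = -22 mm
Water adjustment = -22 * 1.8 / 10 = -4.0 kg/m3

-4.0


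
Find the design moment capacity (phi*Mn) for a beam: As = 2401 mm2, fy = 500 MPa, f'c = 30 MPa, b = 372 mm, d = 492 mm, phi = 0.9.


a = As * fy / (0.85 * f'c * b)
= 2401 * 500 / (0.85 * 30 * 372)
= 126.5549 mm
Mn = As * fy * (d - a/2) / 10^6
= 514.6814 kN-m
phi*Mn = 0.9 * 514.6814 = 463.21 kN-m

463.21


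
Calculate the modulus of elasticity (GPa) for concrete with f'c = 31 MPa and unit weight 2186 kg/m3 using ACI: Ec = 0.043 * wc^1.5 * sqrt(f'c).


Ec = 0.043 * 2186^1.5 * sqrt(31) / 1000
= 24.47 GPa

24.47


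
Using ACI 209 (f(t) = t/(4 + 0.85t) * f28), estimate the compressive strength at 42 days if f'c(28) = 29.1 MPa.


f(42) = 42 / (4 + 0.85 * 42) * 29.1
= 42 / 39.7 * 29.1
= 30.79 MPa

30.79


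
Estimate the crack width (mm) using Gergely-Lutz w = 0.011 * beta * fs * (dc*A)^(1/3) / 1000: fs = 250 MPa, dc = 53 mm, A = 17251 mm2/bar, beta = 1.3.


w = 0.011 * beta * fs * (dc * A)^(1/3) / 1000
= 0.011 * 1.3 * 250 * (53 * 17251)^(1/3) / 1000
= 0.347 mm

0.347


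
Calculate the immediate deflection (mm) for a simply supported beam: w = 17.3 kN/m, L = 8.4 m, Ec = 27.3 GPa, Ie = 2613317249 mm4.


Convert: L = 8.4 m = 8400 mm, Ec = 27.3 GPa = 27300 MPa
delta = 5 * 17.3 * 8400^4 / (384 * 27300 * 2613317249)
= 15.72 mm

15.72


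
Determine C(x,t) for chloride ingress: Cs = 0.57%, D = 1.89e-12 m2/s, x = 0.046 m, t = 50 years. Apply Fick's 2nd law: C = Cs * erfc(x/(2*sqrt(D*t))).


t_seconds = 50 * 365.25 * 24 * 3600 = 1577880000.0 s
arg = 0.046 / (2 * sqrt(1.89e-12 * 1577880000.0))
= 0.4212
erfc(0.4212) = 0.5514
C = 0.57 * 0.5514 = 0.3143%

0.3143


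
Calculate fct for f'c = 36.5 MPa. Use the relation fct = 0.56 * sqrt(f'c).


fct = 0.56 * sqrt(36.5)
= 0.56 * 6.042
= 3.383 MPa

3.383


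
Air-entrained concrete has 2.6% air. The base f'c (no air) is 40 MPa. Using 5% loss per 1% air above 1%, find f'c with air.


Strength loss = (2.6 - 1) * 5 = 8.0%
f'c = 40 * (1 - 8.0/100)
= 36.8 MPa

36.8


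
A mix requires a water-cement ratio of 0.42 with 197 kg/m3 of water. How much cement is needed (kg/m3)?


Cement = water / (w/c)
= 197 / 0.42
= 469.0 kg/m3

469.0


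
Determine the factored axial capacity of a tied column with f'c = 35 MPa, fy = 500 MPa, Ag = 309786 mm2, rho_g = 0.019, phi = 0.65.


Ast = rho * Ag = 0.019 * 309786 = 5885.934 mm2
phi*Pn = 0.65 * 0.80 * (0.85 * 35 * (309786 - 5885.934) + 500 * 5885.934) / 1000
= 6231.68 kN

6231.68


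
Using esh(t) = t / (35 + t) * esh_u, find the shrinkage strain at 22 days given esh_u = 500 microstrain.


esh(22) = 22 / (35 + 22) * 500
= 22 / 57 * 500
= 193.0 microstrain

193.0


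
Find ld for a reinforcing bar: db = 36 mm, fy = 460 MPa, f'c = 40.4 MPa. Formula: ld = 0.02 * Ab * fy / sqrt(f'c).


Ab = pi * 36^2 / 4 = 1017.876 mm2
ld = 0.02 * 1017.876 * 460 / sqrt(40.4)
= 1473.3 mm

1473.3


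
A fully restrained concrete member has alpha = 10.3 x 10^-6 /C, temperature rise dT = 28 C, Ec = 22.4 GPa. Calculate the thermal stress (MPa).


sigma = alpha * dT * Ec
= 10.3e-6 * 28 * 22.4 * 1000
= 6.46 MPa

6.46


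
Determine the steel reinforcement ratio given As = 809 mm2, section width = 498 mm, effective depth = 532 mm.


rho = As / (b * d)
= 809 / (498 * 532)
= 0.0031

0.0031


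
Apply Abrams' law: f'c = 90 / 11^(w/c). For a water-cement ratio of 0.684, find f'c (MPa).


f'c = 90 / 11^0.684
= 90 / 5.156
= 17.46 MPa

17.46


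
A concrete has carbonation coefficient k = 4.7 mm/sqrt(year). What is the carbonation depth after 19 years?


depth = k * sqrt(t)
= 4.7 * sqrt(19)
= 20.49 mm

20.49


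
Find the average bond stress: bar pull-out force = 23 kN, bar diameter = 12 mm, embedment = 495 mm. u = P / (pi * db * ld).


u = P / (pi * db * ld)
= 23 * 1000 / (pi * 12 * 495)
= 1.233 MPa

1.233


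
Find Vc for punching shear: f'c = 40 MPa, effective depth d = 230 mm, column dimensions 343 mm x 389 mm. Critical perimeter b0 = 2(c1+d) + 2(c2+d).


b0 = 2*(343 + 230) + 2*(389 + 230) = 2384 mm
Vc = 0.33 * sqrt(40) * 2384 * 230 / 1000
= 1144.4 kN

1144.4


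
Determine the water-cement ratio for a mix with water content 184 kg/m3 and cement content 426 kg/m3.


w/c = water / cement
w/c = 184 / 426 = 0.432

0.432


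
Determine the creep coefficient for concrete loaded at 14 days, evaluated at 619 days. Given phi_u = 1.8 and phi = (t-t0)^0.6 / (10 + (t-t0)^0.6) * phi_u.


dt = 619 - 14 = 605
phi = 605^0.6 / (10 + 605^0.6) * 1.8
= 1.482

1.482


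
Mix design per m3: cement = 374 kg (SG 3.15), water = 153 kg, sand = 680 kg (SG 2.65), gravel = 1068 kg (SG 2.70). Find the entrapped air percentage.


Vol cement = 374 / (3.15 * 1000) = 0.11873 m3
Vol water = 153 / 1000 = 0.153 m3
Vol sand = 680 / (2.65 * 1000) = 0.256604 m3
Vol gravel = 1068 / (2.70 * 1000) = 0.395556 m3
Total solid + water volume = 0.923889 m3
Air = (1 - 0.923889) * 100 = 7.61%

7.61


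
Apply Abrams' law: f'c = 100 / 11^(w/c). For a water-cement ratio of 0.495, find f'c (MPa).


f'c = 100 / 11^0.495
= 100 / 3.277
= 30.51 MPa

30.51


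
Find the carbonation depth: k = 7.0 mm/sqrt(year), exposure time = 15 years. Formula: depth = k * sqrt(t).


depth = k * sqrt(t)
= 7.0 * sqrt(15)
= 27.11 mm

27.11


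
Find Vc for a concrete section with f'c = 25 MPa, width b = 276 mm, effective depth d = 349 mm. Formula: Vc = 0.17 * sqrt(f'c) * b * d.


Vc = 0.17 * sqrt(25) * 276 * 349 / 1000
= 81.88 kN

81.88


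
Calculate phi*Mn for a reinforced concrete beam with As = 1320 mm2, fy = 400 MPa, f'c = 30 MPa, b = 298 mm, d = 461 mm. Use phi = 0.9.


a = As * fy / (0.85 * f'c * b)
= 1320 * 400 / (0.85 * 30 * 298)
= 69.4828 mm
Mn = As * fy * (d - a/2) / 10^6
= 225.0645 kN-m
phi*Mn = 0.9 * 225.0645 = 202.56 kN-m

202.56


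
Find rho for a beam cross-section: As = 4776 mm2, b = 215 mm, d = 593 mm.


rho = As / (b * d)
= 4776 / (215 * 593)
= 0.0375

0.0375


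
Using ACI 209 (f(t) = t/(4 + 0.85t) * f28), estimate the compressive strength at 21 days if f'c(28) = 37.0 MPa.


f(21) = 21 / (4 + 0.85 * 21) * 37.0
= 21 / 21.85 * 37.0
= 35.56 MPa

35.56


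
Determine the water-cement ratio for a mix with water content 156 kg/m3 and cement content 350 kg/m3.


w/c = water / cement
w/c = 156 / 350 = 0.446

0.446


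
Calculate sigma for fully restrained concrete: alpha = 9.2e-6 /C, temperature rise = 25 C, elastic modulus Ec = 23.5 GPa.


sigma = alpha * dT * Ec
= 9.2e-6 * 25 * 23.5 * 1000
= 5.405 MPa

5.405


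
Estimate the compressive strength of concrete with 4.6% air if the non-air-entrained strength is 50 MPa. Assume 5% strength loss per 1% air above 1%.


Strength loss = (4.6 - 1) * 5 = 18.0%
f'c = 50 * (1 - 18.0/100)
= 41.0 MPa

41.0


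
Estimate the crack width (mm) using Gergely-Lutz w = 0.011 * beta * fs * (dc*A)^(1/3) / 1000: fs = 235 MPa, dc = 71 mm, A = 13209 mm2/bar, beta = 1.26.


w = 0.011 * beta * fs * (dc * A)^(1/3) / 1000
= 0.011 * 1.26 * 235 * (71 * 13209)^(1/3) / 1000
= 0.319 mm

0.319


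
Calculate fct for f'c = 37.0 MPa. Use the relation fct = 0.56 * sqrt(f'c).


fct = 0.56 * sqrt(37.0)
= 0.56 * 6.083
= 3.406 MPa

3.406


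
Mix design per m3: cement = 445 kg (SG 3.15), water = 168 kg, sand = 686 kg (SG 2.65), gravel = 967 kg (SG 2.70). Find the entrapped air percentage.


Vol cement = 445 / (3.15 * 1000) = 0.14127 m3
Vol water = 168 / 1000 = 0.168 m3
Vol sand = 686 / (2.65 * 1000) = 0.258868 m3
Vol gravel = 967 / (2.70 * 1000) = 0.358148 m3
Total solid + water volume = 0.926286 m3
Air = (1 - 0.926286) * 100 = 7.37%

7.37


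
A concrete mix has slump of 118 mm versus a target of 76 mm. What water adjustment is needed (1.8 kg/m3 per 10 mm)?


Difference = 76 - 118 = -42 mm
Water adjustment = -42 * 1.8 / 10 = -7.6 kg/m3

-7.6


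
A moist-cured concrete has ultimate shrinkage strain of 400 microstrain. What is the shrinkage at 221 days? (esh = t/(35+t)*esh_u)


esh(221) = 221 / (35 + 221) * 400
= 221 / 256 * 400
= 345.3 microstrain

345.3


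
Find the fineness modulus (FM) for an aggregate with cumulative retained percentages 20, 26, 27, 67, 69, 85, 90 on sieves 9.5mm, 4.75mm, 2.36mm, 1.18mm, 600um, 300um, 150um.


FM = sum(cumulative % retained) / 100
= 384 / 100
= 3.84

3.84


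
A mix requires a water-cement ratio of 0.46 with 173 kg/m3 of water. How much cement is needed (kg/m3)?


Cement = water / (w/c)
= 173 / 0.46
= 376.1 kg/m3

376.1


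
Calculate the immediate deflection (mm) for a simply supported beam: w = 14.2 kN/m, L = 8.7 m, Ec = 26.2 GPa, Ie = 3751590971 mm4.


Convert: L = 8.7 m = 8700 mm, Ec = 26.2 GPa = 26200 MPa
delta = 5 * 14.2 * 8700^4 / (384 * 26200 * 3751590971)
= 10.78 mm

10.78


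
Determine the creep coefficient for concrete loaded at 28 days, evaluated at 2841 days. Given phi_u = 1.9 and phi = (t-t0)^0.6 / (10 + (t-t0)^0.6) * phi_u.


dt = 2841 - 28 = 2813
phi = 2813^0.6 / (10 + 2813^0.6) * 1.9
= 1.751

1.751


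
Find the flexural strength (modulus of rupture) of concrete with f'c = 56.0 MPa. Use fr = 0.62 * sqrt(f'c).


fr = 0.62 * sqrt(56.0)
= 4.64 MPa

4.64


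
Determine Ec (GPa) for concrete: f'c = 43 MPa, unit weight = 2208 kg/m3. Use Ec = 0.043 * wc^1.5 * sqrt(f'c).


Ec = 0.043 * 2208^1.5 * sqrt(43) / 1000
= 29.26 GPa

29.26


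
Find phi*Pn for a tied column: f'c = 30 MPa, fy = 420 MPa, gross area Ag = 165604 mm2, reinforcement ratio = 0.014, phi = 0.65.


Ast = rho * Ag = 0.014 * 165604 = 2318.456 mm2
phi*Pn = 0.65 * 0.80 * (0.85 * 30 * (165604 - 2318.456) + 420 * 2318.456) / 1000
= 2671.52 kN

2671.52


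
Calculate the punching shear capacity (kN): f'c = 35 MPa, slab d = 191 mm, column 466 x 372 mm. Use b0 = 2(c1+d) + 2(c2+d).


b0 = 2*(466 + 191) + 2*(372 + 191) = 2440 mm
Vc = 0.33 * sqrt(35) * 2440 * 191 / 1000
= 909.85 kN

909.85


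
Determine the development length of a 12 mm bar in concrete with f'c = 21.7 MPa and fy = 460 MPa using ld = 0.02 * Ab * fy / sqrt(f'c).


Ab = pi * 12^2 / 4 = 113.097 mm2
ld = 0.02 * 113.097 * 460 / sqrt(21.7)
= 223.4 mm

223.4


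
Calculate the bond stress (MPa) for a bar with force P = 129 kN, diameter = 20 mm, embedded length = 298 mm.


u = P / (pi * db * ld)
= 129 * 1000 / (pi * 20 * 298)
= 6.89 MPa

6.89


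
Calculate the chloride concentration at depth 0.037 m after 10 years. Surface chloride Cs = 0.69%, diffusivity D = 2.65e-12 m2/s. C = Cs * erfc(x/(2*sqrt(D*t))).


t_seconds = 10 * 365.25 * 24 * 3600 = 315576000.0 s
arg = 0.037 / (2 * sqrt(2.65e-12 * 315576000.0))
= 0.6397
erfc(0.6397) = 0.3656
C = 0.69 * 0.3656 = 0.2523%

0.2523


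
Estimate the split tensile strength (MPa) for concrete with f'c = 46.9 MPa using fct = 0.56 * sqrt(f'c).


fct = 0.56 * sqrt(46.9)
= 0.56 * 6.848
= 3.835 MPa

3.835


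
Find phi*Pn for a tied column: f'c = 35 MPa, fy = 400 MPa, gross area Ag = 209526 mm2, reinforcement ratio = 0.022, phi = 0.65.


Ast = rho * Ag = 0.022 * 209526 = 4609.572 mm2
phi*Pn = 0.65 * 0.80 * (0.85 * 35 * (209526 - 4609.572) + 400 * 4609.572) / 1000
= 4128.85 kN

4128.85


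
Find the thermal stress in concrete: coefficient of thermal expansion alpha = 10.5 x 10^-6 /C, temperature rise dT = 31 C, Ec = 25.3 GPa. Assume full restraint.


sigma = alpha * dT * Ec
= 10.5e-6 * 31 * 25.3 * 1000
= 8.235 MPa

8.235


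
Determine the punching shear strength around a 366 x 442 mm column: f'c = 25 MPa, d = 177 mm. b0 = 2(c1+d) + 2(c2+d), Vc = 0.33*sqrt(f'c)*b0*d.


b0 = 2*(366 + 177) + 2*(442 + 177) = 2324 mm
Vc = 0.33 * sqrt(25) * 2324 * 177 / 1000
= 678.72 kN

678.72


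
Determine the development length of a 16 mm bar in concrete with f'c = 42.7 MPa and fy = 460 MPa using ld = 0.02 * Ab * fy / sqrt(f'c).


Ab = pi * 16^2 / 4 = 201.062 mm2
ld = 0.02 * 201.062 * 460 / sqrt(42.7)
= 283.1 mm

283.1


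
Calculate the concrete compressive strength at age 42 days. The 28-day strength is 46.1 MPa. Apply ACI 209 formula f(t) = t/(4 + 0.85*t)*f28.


f(42) = 42 / (4 + 0.85 * 42) * 46.1
= 42 / 39.7 * 46.1
= 48.77 MPa

48.77


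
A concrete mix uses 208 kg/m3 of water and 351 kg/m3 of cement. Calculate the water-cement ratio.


w/c = water / cement
w/c = 208 / 351 = 0.593

0.593


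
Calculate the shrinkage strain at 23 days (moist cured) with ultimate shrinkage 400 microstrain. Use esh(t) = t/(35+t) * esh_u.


esh(23) = 23 / (35 + 23) * 400
= 23 / 58 * 400
= 158.6 microstrain

158.6


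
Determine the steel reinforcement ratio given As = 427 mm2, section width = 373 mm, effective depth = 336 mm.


rho = As / (b * d)
= 427 / (373 * 336)
= 0.0034

0.0034


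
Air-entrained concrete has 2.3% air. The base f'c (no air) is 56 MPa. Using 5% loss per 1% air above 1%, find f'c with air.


Strength loss = (2.3 - 1) * 5 = 6.5%
f'c = 56 * (1 - 6.5/100)
= 52.36 MPa

52.36


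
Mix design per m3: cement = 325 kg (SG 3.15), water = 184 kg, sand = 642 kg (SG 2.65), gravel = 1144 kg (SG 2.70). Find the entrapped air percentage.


Vol cement = 325 / (3.15 * 1000) = 0.103175 m3
Vol water = 184 / 1000 = 0.184 m3
Vol sand = 642 / (2.65 * 1000) = 0.242264 m3
Vol gravel = 1144 / (2.70 * 1000) = 0.423704 m3
Total solid + water volume = 0.953142 m3
Air = (1 - 0.953142) * 100 = 4.69%

4.69


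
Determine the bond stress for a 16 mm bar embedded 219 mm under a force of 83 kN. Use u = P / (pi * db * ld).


u = P / (pi * db * ld)
= 83 * 1000 / (pi * 16 * 219)
= 7.54 MPa

7.54


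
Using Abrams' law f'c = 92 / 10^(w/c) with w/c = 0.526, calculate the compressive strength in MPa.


f'c = 92 / 10^0.526
= 92 / 3.357
= 27.4 MPa

27.4


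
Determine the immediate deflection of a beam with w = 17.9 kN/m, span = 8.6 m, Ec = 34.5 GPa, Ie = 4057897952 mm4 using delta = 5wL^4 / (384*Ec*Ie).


Convert: L = 8.6 m = 8600 mm, Ec = 34.5 GPa = 34500 MPa
delta = 5 * 17.9 * 8600^4 / (384 * 34500 * 4057897952)
= 9.11 mm

9.11


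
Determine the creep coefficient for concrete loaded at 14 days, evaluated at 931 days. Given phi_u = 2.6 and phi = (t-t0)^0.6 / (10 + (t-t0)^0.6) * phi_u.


dt = 931 - 14 = 917
phi = 917^0.6 / (10 + 917^0.6) * 2.6
= 2.228

2.228


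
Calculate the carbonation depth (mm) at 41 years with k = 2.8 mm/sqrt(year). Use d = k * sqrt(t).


depth = k * sqrt(t)
= 2.8 * sqrt(41)
= 17.93 mm

17.93


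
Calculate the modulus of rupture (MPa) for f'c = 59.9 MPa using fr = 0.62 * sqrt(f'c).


fr = 0.62 * sqrt(59.9)
= 4.798 MPa

4.798


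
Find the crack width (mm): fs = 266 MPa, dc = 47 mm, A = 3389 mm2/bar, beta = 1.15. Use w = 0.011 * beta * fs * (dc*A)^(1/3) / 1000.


w = 0.011 * beta * fs * (dc * A)^(1/3) / 1000
= 0.011 * 1.15 * 266 * (47 * 3389)^(1/3) / 1000
= 0.182 mm

0.182


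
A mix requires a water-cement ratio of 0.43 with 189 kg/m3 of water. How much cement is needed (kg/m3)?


Cement = water / (w/c)
= 189 / 0.43
= 439.5 kg/m3

439.5


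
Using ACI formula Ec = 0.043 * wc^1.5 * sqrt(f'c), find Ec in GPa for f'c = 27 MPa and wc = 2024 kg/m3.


Ec = 0.043 * 2024^1.5 * sqrt(27) / 1000
= 20.35 GPa

20.35


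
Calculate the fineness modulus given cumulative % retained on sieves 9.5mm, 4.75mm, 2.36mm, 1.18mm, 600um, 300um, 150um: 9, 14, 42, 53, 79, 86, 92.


FM = sum(cumulative % retained) / 100
= 375 / 100
= 3.75

3.75


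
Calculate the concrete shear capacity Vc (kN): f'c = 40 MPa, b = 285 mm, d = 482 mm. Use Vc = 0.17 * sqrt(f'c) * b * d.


Vc = 0.17 * sqrt(40) * 285 * 482 / 1000
= 147.7 kN

147.7


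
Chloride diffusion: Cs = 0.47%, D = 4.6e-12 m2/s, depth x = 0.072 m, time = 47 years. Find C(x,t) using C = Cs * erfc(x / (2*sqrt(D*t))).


t_seconds = 47 * 365.25 * 24 * 3600 = 1483207200.0 s
arg = 0.072 / (2 * sqrt(4.6e-12 * 1483207200.0))
= 0.4358
erfc(0.4358) = 0.5377
C = 0.47 * 0.5377 = 0.2527%

0.2527


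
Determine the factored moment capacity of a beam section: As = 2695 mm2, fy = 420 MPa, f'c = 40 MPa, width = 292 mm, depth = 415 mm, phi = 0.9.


a = As * fy / (0.85 * f'c * b)
= 2695 * 420 / (0.85 * 40 * 292)
= 114.0109 mm
Mn = As * fy * (d - a/2) / 10^6
= 405.214 kN-m
phi*Mn = 0.9 * 405.214 = 364.69 kN-m

364.69


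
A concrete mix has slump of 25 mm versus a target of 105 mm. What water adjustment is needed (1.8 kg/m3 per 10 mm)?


Difference = 105 - 25 = 80 mm
Water adjustment = 80 * 1.8 / 10 = 14.4 kg/m3

14.4


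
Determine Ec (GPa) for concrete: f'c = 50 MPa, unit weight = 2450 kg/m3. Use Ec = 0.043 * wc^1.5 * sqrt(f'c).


Ec = 0.043 * 2450^1.5 * sqrt(50) / 1000
= 36.87 GPa

36.87


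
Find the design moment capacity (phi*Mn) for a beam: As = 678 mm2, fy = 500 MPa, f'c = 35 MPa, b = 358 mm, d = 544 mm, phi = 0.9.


a = As * fy / (0.85 * f'c * b)
= 678 * 500 / (0.85 * 35 * 358)
= 31.8295 mm
Mn = As * fy * (d - a/2) / 10^6
= 179.0209 kN-m
phi*Mn = 0.9 * 179.0209 = 161.12 kN-m

161.12


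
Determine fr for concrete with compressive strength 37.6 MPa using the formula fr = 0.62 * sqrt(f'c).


fr = 0.62 * sqrt(37.6)
= 3.802 MPa

3.802


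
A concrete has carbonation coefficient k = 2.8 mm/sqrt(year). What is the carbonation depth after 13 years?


depth = k * sqrt(t)
= 2.8 * sqrt(13)
= 10.1 mm

10.1


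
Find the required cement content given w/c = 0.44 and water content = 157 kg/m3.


Cement = water / (w/c)
= 157 / 0.44
= 356.8 kg/m3

356.8


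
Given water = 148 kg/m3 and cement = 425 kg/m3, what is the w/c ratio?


w/c = water / cement
w/c = 148 / 425 = 0.348

0.348


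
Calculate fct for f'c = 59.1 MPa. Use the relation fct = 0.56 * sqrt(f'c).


fct = 0.56 * sqrt(59.1)
= 0.56 * 7.688
= 4.305 MPa

4.305


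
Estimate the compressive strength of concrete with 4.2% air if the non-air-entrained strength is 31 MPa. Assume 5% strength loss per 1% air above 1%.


Strength loss = (4.2 - 1) * 5 = 16.0%
f'c = 31 * (1 - 16.0/100)
= 26.04 MPa

26.04


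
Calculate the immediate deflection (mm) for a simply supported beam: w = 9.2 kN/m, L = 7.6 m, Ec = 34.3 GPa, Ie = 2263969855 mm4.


Convert: L = 7.6 m = 7600 mm, Ec = 34.3 GPa = 34300 MPa
delta = 5 * 9.2 * 7600^4 / (384 * 34300 * 2263969855)
= 5.15 mm

5.15


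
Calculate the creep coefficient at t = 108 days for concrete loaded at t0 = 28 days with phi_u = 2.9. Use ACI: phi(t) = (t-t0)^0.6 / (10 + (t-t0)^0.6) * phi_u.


dt = 108 - 28 = 80
phi = 80^0.6 / (10 + 80^0.6) * 2.9
= 1.685

1.685


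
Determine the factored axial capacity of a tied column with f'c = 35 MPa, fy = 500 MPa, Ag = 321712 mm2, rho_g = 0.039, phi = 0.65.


Ast = rho * Ag = 0.039 * 321712 = 12546.768 mm2
phi*Pn = 0.65 * 0.80 * (0.85 * 35 * (321712 - 12546.768) + 500 * 12546.768) / 1000
= 8044.95 kN

8044.95


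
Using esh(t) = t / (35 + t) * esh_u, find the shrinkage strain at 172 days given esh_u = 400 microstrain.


esh(172) = 172 / (35 + 172) * 400
= 172 / 207 * 400
= 332.4 microstrain

332.4


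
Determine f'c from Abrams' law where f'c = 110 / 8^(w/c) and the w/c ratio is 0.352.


f'c = 110 / 8^0.352
= 110 / 2.079
= 52.91 MPa

52.91


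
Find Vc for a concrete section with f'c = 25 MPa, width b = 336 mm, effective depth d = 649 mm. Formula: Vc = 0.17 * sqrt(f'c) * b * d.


Vc = 0.17 * sqrt(25) * 336 * 649 / 1000
= 185.35 kN

185.35


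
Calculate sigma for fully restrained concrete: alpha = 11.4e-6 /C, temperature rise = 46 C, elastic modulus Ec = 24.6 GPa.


sigma = alpha * dT * Ec
= 11.4e-6 * 46 * 24.6 * 1000
= 12.9 MPa

12.9


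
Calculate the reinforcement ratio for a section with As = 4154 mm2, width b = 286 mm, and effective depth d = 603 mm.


rho = As / (b * d)
= 4154 / (286 * 603)
= 0.0241

0.0241


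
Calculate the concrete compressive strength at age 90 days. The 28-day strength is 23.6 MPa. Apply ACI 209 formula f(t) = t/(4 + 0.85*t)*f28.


f(90) = 90 / (4 + 0.85 * 90) * 23.6
= 90 / 80.5 * 23.6
= 26.39 MPa

26.39


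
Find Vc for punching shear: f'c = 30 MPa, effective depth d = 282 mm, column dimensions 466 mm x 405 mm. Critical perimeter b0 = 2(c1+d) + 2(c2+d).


b0 = 2*(466 + 282) + 2*(405 + 282) = 2870 mm
Vc = 0.33 * sqrt(30) * 2870 * 282 / 1000
= 1462.87 kN

1462.87


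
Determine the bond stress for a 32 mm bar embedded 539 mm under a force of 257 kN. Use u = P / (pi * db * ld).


u = P / (pi * db * ld)
= 257 * 1000 / (pi * 32 * 539)
= 4.743 MPa

4.743


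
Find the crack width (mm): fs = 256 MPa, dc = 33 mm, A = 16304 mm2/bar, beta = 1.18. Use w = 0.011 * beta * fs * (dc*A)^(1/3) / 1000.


w = 0.011 * beta * fs * (dc * A)^(1/3) / 1000
= 0.011 * 1.18 * 256 * (33 * 16304)^(1/3) / 1000
= 0.27 mm

0.27
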